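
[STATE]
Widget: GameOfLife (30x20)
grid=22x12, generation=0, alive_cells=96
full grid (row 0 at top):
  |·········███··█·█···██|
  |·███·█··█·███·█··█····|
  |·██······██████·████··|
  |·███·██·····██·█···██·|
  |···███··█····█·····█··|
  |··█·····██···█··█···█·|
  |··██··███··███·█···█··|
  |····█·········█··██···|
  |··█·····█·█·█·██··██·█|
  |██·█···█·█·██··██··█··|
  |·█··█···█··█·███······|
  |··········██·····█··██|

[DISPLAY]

Gen: 0                        
·········███··█·█···██        
·███·█··█·███·█··█····        
·██······██████·████··        
·███·██·····██·█···██·        
···███··█····█·····█··        
··█·····██···█··█···█·        
··██··███··███·█···█··        
····█·········█··██···        
··█·····█·█·█·██··██·█        
██·█···█·█·██··██··█··        
·█··█···█··█·███······        
··········██·····█··██        
                              
                              
                              
                              
                              
                              
                              


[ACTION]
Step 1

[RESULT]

Gen: 1                        
··█······█··██·█······        
·█·█····█·····█····██·        
█····██··█······██·██·        
·█···██··██····███··█·        
·█···█████···█·····█··        
··█··██··█···█·····██·        
··██···███··██·█████··        
··█·····██······██··█·        
·███····███·█·█····██·        
██·█···█·█······█·███·        
███·····██···███····█·        
··········███·█·······        
                              
                              
                              
                              
                              
                              
                              


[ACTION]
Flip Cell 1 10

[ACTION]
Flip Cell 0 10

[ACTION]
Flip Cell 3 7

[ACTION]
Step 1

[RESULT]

Gen: 2                        
··█······███·██·······        
·██·····█·██·████·███·        
███·██···········█···█        
██··█·····█····█·█··█·        
·██·█·········█·█·██··        
·█████····█··█··██··█·        
·███··██··█·████······        
···········██·█·····█·        
█··█···█··█····██····█        
···█···█··········█··█        
█·█·····██·█████····█·        
·█·······████·██······        
                              
                              
                              
                              
                              
                              
                              


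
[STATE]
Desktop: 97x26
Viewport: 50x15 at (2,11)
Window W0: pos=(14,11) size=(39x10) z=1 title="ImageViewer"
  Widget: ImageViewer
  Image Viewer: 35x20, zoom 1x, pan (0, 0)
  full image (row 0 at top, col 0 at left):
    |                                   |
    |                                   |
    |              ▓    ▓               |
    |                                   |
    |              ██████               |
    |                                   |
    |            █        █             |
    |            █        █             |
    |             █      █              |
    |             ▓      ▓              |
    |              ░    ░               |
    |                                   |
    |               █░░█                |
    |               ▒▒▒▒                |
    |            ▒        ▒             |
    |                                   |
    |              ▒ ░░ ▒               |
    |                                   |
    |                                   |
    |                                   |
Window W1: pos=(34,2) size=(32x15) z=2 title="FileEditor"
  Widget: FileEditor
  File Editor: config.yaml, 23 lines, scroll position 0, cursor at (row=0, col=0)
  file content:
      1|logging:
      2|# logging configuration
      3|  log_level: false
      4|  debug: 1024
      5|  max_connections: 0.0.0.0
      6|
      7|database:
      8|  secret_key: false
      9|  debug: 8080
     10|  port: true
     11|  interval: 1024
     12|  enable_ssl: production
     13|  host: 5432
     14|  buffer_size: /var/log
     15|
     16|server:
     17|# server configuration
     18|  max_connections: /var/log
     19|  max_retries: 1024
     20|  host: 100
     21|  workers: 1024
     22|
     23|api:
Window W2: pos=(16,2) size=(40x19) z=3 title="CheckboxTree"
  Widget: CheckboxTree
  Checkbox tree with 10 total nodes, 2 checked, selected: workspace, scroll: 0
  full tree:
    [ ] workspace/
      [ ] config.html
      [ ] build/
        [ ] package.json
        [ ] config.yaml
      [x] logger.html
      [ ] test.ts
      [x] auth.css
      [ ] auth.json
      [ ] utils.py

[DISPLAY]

            ┏━┃   [ ] test.ts                     
            ┃ ┃   [x] auth.css                    
            ┠─┃   [ ] auth.json                   
            ┃ ┃   [ ] utils.py                    
            ┃ ┃                                   
            ┃ ┃                                   
            ┃ ┃                                   
            ┃ ┃                                   
            ┃ ┃                                   
            ┗━┗━━━━━━━━━━━━━━━━━━━━━━━━━━━━━━━━━━━
                                                  
                                                  
                                                  
                                                  
                                                  


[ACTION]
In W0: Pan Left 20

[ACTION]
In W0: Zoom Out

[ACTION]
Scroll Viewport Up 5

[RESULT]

              ┃   [ ] config.html                 
              ┃   [ ] build/                      
              ┃     [ ] package.json              
              ┃     [ ] config.yaml               
              ┃   [x] logger.html                 
            ┏━┃   [ ] test.ts                     
            ┃ ┃   [x] auth.css                    
            ┠─┃   [ ] auth.json                   
            ┃ ┃   [ ] utils.py                    
            ┃ ┃                                   
            ┃ ┃                                   
            ┃ ┃                                   
            ┃ ┃                                   
            ┃ ┃                                   
            ┗━┗━━━━━━━━━━━━━━━━━━━━━━━━━━━━━━━━━━━


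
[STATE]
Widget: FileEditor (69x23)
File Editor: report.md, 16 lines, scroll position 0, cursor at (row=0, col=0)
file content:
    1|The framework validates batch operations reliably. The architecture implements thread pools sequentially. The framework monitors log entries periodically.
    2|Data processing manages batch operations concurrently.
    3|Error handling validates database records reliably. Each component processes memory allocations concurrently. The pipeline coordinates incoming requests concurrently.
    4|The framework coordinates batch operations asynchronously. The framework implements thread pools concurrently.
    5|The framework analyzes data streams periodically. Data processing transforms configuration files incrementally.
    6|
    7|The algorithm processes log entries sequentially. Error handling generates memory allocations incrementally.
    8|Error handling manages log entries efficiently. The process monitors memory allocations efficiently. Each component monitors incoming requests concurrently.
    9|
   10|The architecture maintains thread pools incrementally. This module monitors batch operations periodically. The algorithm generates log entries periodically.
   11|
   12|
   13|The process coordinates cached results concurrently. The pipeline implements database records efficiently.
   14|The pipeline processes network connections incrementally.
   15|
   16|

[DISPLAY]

█he framework validates batch operations reliably. The architecture ▲
Data processing manages batch operations concurrently.              █
Error handling validates database records reliably. Each component p░
The framework coordinates batch operations asynchronously. The frame░
The framework analyzes data streams periodically. Data processing tr░
                                                                    ░
The algorithm processes log entries sequentially. Error handling gen░
Error handling manages log entries efficiently. The process monitors░
                                                                    ░
The architecture maintains thread pools incrementally. This module m░
                                                                    ░
                                                                    ░
The process coordinates cached results concurrently. The pipeline im░
The pipeline processes network connections incrementally.           ░
                                                                    ░
                                                                    ░
                                                                    ░
                                                                    ░
                                                                    ░
                                                                    ░
                                                                    ░
                                                                    ░
                                                                    ▼


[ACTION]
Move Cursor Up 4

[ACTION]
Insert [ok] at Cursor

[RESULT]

ok█he framework validates batch operations reliably. The architectur▲
Data processing manages batch operations concurrently.              █
Error handling validates database records reliably. Each component p░
The framework coordinates batch operations asynchronously. The frame░
The framework analyzes data streams periodically. Data processing tr░
                                                                    ░
The algorithm processes log entries sequentially. Error handling gen░
Error handling manages log entries efficiently. The process monitors░
                                                                    ░
The architecture maintains thread pools incrementally. This module m░
                                                                    ░
                                                                    ░
The process coordinates cached results concurrently. The pipeline im░
The pipeline processes network connections incrementally.           ░
                                                                    ░
                                                                    ░
                                                                    ░
                                                                    ░
                                                                    ░
                                                                    ░
                                                                    ░
                                                                    ░
                                                                    ▼


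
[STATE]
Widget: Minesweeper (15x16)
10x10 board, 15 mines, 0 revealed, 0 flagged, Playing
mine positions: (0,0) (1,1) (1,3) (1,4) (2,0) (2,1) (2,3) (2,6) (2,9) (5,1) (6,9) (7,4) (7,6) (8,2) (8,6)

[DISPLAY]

■■■■■■■■■■     
■■■■■■■■■■     
■■■■■■■■■■     
■■■■■■■■■■     
■■■■■■■■■■     
■■■■■■■■■■     
■■■■■■■■■■     
■■■■■■■■■■     
■■■■■■■■■■     
■■■■■■■■■■     
               
               
               
               
               
               


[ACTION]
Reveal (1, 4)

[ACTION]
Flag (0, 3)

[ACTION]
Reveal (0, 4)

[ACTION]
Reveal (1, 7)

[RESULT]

✹■■■■■■■■■     
■✹■✹✹■■■■■     
✹✹■✹■■✹■■✹     
■■■■■■■■■■     
■■■■■■■■■■     
■✹■■■■■■■■     
■■■■■■■■■✹     
■■■■✹■✹■■■     
■■✹■■■✹■■■     
■■■■■■■■■■     
               
               
               
               
               
               


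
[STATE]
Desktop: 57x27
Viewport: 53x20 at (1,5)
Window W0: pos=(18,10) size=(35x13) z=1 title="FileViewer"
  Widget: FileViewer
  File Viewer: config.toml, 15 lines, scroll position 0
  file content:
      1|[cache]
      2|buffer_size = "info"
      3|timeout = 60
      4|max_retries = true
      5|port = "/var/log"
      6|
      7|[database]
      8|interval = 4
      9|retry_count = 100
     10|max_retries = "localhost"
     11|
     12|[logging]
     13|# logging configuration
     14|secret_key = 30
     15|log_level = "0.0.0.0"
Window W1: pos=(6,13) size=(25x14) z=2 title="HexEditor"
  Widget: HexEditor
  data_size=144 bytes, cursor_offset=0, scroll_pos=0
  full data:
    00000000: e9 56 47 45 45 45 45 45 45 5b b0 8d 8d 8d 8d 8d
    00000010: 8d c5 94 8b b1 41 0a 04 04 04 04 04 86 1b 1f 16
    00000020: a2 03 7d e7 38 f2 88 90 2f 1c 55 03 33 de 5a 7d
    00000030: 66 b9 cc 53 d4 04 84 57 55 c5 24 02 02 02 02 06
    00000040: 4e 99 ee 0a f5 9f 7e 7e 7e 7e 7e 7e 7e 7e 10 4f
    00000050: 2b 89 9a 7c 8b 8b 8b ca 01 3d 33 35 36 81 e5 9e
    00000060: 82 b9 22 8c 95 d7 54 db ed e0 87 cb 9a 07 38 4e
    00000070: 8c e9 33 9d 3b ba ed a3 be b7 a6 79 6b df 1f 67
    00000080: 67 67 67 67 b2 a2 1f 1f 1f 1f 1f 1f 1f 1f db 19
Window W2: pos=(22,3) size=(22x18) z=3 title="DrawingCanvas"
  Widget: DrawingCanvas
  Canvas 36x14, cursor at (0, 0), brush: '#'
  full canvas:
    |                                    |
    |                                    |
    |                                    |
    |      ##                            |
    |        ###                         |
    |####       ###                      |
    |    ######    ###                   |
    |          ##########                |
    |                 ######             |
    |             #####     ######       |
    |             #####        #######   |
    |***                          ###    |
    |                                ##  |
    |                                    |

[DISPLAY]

                     ┠────────────────────┨          
                     ┃+                   ┃          
                     ┃                    ┃          
                     ┃                    ┃          
                     ┃      ##            ┃          
                 ┏━━━┃        ###         ┃━━━━━━━━┓ 
                 ┃ Fi┃####       ###      ┃        ┃ 
                 ┠───┃    ######    ###   ┃────────┨ 
     ┏━━━━━━━━━━━━━━━┃          ##########┃       ▲┃ 
     ┃ HexEditor     ┃                 ###┃       █┃ 
     ┠───────────────┃             #####  ┃       ░┃ 
     ┃00000000  E9 56┃             #####  ┃       ░┃ 
     ┃00000010  8d c5┃***                 ┃       ░┃ 
     ┃00000020  a2 03┃                    ┃       ░┃ 
     ┃00000030  66 b9┃                    ┃       ░┃ 
     ┃00000040  4e 99┗━━━━━━━━━━━━━━━━━━━━┛       ░┃ 
     ┃00000050  2b 89 9a 7c 8┃= 100               ▼┃ 
     ┃00000060  82 b9 22 8c 9┃━━━━━━━━━━━━━━━━━━━━━┛ 
     ┃00000070  8c e9 33 9d 3┃                       
     ┃00000080  67 67 67 67 b┃                       


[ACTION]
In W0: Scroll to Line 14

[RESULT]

                     ┠────────────────────┨          
                     ┃+                   ┃          
                     ┃                    ┃          
                     ┃                    ┃          
                     ┃      ##            ┃          
                 ┏━━━┃        ###         ┃━━━━━━━━┓ 
                 ┃ Fi┃####       ###      ┃        ┃ 
                 ┠───┃    ######    ###   ┃────────┨ 
     ┏━━━━━━━━━━━━━━━┃          ##########┃       ▲┃ 
     ┃ HexEditor     ┃                 ###┃       ░┃ 
     ┠───────────────┃             #####  ┃       ░┃ 
     ┃00000000  E9 56┃             #####  ┃       ░┃ 
     ┃00000010  8d c5┃***                 ┃       ░┃ 
     ┃00000020  a2 03┃                    ┃       ░┃ 
     ┃00000030  66 b9┃                    ┃       ░┃ 
     ┃00000040  4e 99┗━━━━━━━━━━━━━━━━━━━━┛       █┃ 
     ┃00000050  2b 89 9a 7c 8┃"0.0.0.0"           ▼┃ 
     ┃00000060  82 b9 22 8c 9┃━━━━━━━━━━━━━━━━━━━━━┛ 
     ┃00000070  8c e9 33 9d 3┃                       
     ┃00000080  67 67 67 67 b┃                       


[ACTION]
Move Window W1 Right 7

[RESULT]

                     ┠────────────────────┨          
                     ┃+                   ┃          
                     ┃                    ┃          
                     ┃                    ┃          
                     ┃      ##            ┃          
                 ┏━━━┃        ###         ┃━━━━━━━━┓ 
                 ┃ Fi┃####       ###      ┃        ┃ 
                 ┠───┃    ######    ###   ┃────────┨ 
            ┏━━━━━━━━┃          ##########┃       ▲┃ 
            ┃ HexEdit┃                 ###┃       ░┃ 
            ┠────────┃             #####  ┃       ░┃ 
            ┃00000000┃             #####  ┃       ░┃ 
            ┃00000010┃***                 ┃       ░┃ 
            ┃00000020┃                    ┃       ░┃ 
            ┃00000030┃                    ┃       ░┃ 
            ┃00000040┗━━━━━━━━━━━━━━━━━━━━┛       █┃ 
            ┃00000050  2b 89 9a 7c 8┃0"           ▼┃ 
            ┃00000060  82 b9 22 8c 9┃━━━━━━━━━━━━━━┛ 
            ┃00000070  8c e9 33 9d 3┃                
            ┃00000080  67 67 67 67 b┃                


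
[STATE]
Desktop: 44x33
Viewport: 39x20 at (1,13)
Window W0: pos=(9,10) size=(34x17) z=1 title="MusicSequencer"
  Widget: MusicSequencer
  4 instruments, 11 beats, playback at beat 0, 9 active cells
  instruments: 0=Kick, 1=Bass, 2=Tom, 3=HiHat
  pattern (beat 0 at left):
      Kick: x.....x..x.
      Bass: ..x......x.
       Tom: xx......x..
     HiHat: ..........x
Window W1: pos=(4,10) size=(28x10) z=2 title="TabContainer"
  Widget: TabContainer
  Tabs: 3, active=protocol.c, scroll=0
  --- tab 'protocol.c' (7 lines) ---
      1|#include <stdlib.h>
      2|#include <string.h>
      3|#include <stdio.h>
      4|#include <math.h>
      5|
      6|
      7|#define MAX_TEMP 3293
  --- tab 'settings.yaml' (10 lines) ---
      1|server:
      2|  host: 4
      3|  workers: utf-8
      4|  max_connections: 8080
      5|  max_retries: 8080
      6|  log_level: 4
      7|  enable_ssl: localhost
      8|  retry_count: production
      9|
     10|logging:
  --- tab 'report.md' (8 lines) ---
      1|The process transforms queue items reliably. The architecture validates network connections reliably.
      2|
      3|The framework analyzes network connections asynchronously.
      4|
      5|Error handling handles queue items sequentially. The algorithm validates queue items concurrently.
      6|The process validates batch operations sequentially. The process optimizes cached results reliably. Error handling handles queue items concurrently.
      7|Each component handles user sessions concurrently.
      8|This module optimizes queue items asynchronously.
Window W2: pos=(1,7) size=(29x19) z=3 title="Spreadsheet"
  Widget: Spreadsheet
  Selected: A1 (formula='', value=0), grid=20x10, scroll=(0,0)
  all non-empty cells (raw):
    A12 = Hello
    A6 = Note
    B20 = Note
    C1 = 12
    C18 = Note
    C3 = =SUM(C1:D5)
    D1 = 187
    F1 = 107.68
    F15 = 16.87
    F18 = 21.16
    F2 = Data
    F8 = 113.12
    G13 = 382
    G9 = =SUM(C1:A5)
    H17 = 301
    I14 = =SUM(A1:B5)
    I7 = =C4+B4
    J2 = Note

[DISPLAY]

┃  1      [0]       0      1┃m┃        
┃  2        0       0       ┃─┃        
┃  3        0       0#CIRC! ┃ ┃        
┃  4        0       0       ┃ ┃        
┃  5        0       0       ┃ ┃        
┃  6 Note           0       ┃ ┃        
┃  7        0       0       ┃━┛        
┃  8        0       0       ┃          
┃  9        0       0       ┃          
┃ 10        0       0       ┃          
┃ 11        0       0       ┃          
┃ 12 Hello          0       ┃          
┗━━━━━━━━━━━━━━━━━━━━━━━━━━━┛          
        ┗━━━━━━━━━━━━━━━━━━━━━━━━━━━━━━
                                       
                                       
                                       
                                       
                                       
                                       


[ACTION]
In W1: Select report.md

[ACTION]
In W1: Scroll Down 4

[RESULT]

┃  1      [0]       0      1┃m┃        
┃  2        0       0       ┃─┃        
┃  3        0       0#CIRC! ┃e┃        
┃  4        0       0       ┃c┃        
┃  5        0       0       ┃e┃        
┃  6 Note           0       ┃u┃        
┃  7        0       0       ┃━┛        
┃  8        0       0       ┃          
┃  9        0       0       ┃          
┃ 10        0       0       ┃          
┃ 11        0       0       ┃          
┃ 12 Hello          0       ┃          
┗━━━━━━━━━━━━━━━━━━━━━━━━━━━┛          
        ┗━━━━━━━━━━━━━━━━━━━━━━━━━━━━━━
                                       
                                       
                                       
                                       
                                       
                                       


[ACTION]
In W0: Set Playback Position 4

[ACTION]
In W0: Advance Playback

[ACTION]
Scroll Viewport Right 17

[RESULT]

      [0]       0      1┃m┃          ┃ 
        0       0       ┃─┃          ┃ 
        0       0#CIRC! ┃e┃          ┃ 
        0       0       ┃c┃          ┃ 
        0       0       ┃e┃          ┃ 
 Note           0       ┃u┃          ┃ 
        0       0       ┃━┛          ┃ 
        0       0       ┃            ┃ 
        0       0       ┃            ┃ 
        0       0       ┃            ┃ 
        0       0       ┃            ┃ 
 Hello          0       ┃            ┃ 
━━━━━━━━━━━━━━━━━━━━━━━━┛            ┃ 
    ┗━━━━━━━━━━━━━━━━━━━━━━━━━━━━━━━━┛ 
                                       
                                       
                                       
                                       
                                       
                                       


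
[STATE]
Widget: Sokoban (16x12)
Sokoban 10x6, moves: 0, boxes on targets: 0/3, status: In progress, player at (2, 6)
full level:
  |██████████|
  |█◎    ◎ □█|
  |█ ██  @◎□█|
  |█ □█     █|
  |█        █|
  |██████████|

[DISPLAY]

██████████      
█◎    ◎ □█      
█ ██  @◎□█      
█ □█     █      
█        █      
██████████      
Moves: 0  0/3   
                
                
                
                
                


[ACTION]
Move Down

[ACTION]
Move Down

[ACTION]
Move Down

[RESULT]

██████████      
█◎    ◎ □█      
█ ██   ◎□█      
█ □█     █      
█     @  █      
██████████      
Moves: 2  0/3   
                
                
                
                
                


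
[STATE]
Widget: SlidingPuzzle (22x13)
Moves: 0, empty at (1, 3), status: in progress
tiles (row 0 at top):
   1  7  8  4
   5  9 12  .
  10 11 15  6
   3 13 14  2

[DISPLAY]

┌────┬────┬────┬────┐ 
│  1 │  7 │  8 │  4 │ 
├────┼────┼────┼────┤ 
│  5 │  9 │ 12 │    │ 
├────┼────┼────┼────┤ 
│ 10 │ 11 │ 15 │  6 │ 
├────┼────┼────┼────┤ 
│  3 │ 13 │ 14 │  2 │ 
└────┴────┴────┴────┘ 
Moves: 0              
                      
                      
                      


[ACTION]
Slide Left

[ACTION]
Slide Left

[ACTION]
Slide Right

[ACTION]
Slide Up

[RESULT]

┌────┬────┬────┬────┐ 
│  1 │  7 │  8 │  4 │ 
├────┼────┼────┼────┤ 
│  5 │  9 │ 15 │ 12 │ 
├────┼────┼────┼────┤ 
│ 10 │ 11 │    │  6 │ 
├────┼────┼────┼────┤ 
│  3 │ 13 │ 14 │  2 │ 
└────┴────┴────┴────┘ 
Moves: 2              
                      
                      
                      


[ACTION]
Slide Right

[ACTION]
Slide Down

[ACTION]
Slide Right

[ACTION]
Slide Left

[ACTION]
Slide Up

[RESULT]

┌────┬────┬────┬────┐ 
│  1 │  7 │  8 │  4 │ 
├────┼────┼────┼────┤ 
│  5 │  9 │ 15 │ 12 │ 
├────┼────┼────┼────┤ 
│ 10 │    │ 11 │  6 │ 
├────┼────┼────┼────┤ 
│  3 │ 13 │ 14 │  2 │ 
└────┴────┴────┴────┘ 
Moves: 7              
                      
                      
                      


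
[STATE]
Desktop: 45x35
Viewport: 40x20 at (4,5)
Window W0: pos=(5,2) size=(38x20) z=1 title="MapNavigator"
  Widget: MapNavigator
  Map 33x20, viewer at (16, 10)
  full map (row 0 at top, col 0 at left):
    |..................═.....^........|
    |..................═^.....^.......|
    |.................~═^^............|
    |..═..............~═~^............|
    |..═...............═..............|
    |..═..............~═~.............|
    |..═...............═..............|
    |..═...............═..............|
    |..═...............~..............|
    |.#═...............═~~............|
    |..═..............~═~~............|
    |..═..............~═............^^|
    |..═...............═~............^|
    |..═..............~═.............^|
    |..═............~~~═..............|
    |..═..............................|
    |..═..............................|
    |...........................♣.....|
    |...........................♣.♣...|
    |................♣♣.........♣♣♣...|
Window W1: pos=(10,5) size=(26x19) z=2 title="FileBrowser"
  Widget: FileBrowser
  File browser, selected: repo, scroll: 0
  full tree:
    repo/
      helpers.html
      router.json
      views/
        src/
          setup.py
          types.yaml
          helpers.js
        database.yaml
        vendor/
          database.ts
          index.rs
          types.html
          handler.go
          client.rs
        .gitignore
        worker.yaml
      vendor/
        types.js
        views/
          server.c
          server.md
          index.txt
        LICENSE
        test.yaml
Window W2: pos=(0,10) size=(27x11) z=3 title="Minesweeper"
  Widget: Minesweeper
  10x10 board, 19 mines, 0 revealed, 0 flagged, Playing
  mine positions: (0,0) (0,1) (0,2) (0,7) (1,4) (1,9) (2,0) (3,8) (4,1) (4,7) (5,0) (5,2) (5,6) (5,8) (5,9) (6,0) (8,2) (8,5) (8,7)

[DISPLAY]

 ┃  ..┏━━━━━━━━━━━━━━━━━━━━━━━━┓..... ┃ 
 ┃  ..┃ FileBrowser            ┃..... ┃ 
 ┃  ..┠────────────────────────┨..... ┃ 
 ┃  ..┃> [-] repo/             ┃..... ┃ 
 ┃  ..┃    helpers.html        ┃..... ┃ 
━━━━━━━━━━━━━━━━━━━━━━┓        ┃..... ┃ 
nesweeper             ┃        ┃..... ┃ 
──────────────────────┨        ┃..... ┃ 
■■■■■■■               ┃        ┃..... ┃ 
■■■■■■■               ┃        ┃...^^ ┃ 
■■■■■■■               ┃        ┃....^ ┃ 
■■■■■■■               ┃        ┃....^ ┃ 
■■■■■■■               ┃        ┃..... ┃ 
■■■■■■■               ┃        ┃..... ┃ 
■■■■■■■               ┃        ┃..... ┃ 
━━━━━━━━━━━━━━━━━━━━━━┛        ┃..... ┃ 
 ┗━━━━┃                        ┃━━━━━━┛ 
      ┃                        ┃        
      ┗━━━━━━━━━━━━━━━━━━━━━━━━┛        
                                        


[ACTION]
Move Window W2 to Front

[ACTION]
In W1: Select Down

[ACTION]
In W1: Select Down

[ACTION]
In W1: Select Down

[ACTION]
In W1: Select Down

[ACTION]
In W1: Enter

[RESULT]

 ┃  ..┏━━━━━━━━━━━━━━━━━━━━━━━━┓..... ┃ 
 ┃  ..┃ FileBrowser            ┃..... ┃ 
 ┃  ..┠────────────────────────┨..... ┃ 
 ┃  ..┃  [-] repo/             ┃..... ┃ 
 ┃  ..┃    helpers.html        ┃..... ┃ 
━━━━━━━━━━━━━━━━━━━━━━┓        ┃..... ┃ 
nesweeper             ┃        ┃..... ┃ 
──────────────────────┨        ┃..... ┃ 
■■■■■■■               ┃        ┃..... ┃ 
■■■■■■■               ┃        ┃...^^ ┃ 
■■■■■■■               ┃        ┃....^ ┃ 
■■■■■■■               ┃        ┃....^ ┃ 
■■■■■■■               ┃        ┃..... ┃ 
■■■■■■■               ┃        ┃..... ┃ 
■■■■■■■               ┃        ┃..... ┃ 
━━━━━━━━━━━━━━━━━━━━━━┛        ┃..... ┃ 
 ┗━━━━┃                        ┃━━━━━━┛ 
      ┃                        ┃        
      ┗━━━━━━━━━━━━━━━━━━━━━━━━┛        
                                        


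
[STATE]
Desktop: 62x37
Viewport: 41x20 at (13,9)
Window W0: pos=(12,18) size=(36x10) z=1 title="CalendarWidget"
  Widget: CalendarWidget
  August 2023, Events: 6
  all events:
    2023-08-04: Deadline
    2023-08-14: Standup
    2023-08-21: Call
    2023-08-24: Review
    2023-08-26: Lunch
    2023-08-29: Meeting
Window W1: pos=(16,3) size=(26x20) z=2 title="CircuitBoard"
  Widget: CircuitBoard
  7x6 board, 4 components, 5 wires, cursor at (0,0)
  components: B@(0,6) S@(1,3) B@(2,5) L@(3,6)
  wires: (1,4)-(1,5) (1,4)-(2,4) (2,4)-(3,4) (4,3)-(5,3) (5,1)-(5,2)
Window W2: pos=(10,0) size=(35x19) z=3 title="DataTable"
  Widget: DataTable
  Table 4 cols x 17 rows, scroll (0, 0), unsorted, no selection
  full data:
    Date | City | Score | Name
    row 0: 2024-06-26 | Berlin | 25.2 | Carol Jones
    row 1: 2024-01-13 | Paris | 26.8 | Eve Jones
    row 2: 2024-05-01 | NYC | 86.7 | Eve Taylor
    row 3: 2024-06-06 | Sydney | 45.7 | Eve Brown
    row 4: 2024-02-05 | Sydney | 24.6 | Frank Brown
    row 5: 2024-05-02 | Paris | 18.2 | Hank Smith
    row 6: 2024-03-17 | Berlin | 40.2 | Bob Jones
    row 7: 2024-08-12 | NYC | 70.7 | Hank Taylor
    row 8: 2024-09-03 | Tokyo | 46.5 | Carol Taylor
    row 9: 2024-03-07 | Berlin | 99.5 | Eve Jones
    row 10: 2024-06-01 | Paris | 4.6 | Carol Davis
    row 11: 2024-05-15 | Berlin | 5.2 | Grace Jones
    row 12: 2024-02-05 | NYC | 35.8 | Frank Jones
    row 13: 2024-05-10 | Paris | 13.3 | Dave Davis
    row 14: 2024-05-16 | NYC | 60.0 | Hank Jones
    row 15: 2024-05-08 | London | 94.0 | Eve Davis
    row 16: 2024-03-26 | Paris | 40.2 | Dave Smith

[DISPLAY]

24-02-05│Sydney│24.6 │Frank Bro┃         
24-05-02│Paris │18.2 │Hank Smit┃         
24-03-17│Berlin│40.2 │Bob Jones┃         
24-08-12│NYC   │70.7 │Hank Tayl┃         
24-09-03│Tokyo │46.5 │Carol Tay┃         
24-03-07│Berlin│99.5 │Eve Jones┃         
24-06-01│Paris │4.6  │Carol Dav┃         
24-05-15│Berlin│5.2  │Grace Jon┃         
24-02-05│NYC   │35.8 │Frank Jon┃         
━━━━━━━━━━━━━━━━━━━━━━━━━━━━━━━┛━━┓      
 Ca┃                        ┃     ┃      
───┃                        ┃─────┨      
   ┃                        ┃     ┃      
Mo ┗━━━━━━━━━━━━━━━━━━━━━━━━┛     ┃      
    1  2  3  4*  5  6             ┃      
 7  8  9 10 11 12 13              ┃      
14* 15 16 17 18 19 20             ┃      
21* 22 23 24* 25 26* 27           ┃      
━━━━━━━━━━━━━━━━━━━━━━━━━━━━━━━━━━┛      
                                         


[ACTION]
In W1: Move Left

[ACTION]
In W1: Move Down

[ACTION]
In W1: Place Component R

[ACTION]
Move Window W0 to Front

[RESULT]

24-02-05│Sydney│24.6 │Frank Bro┃         
24-05-02│Paris │18.2 │Hank Smit┃         
24-03-17│Berlin│40.2 │Bob Jones┃         
24-08-12│NYC   │70.7 │Hank Tayl┃         
24-09-03│Tokyo │46.5 │Carol Tay┃         
24-03-07│Berlin│99.5 │Eve Jones┃         
24-06-01│Paris │4.6  │Carol Dav┃         
24-05-15│Berlin│5.2  │Grace Jon┃         
24-02-05│NYC   │35.8 │Frank Jon┃         
━━━━━━━━━━━━━━━━━━━━━━━━━━━━━━━━━━┓      
 CalendarWidget                   ┃      
──────────────────────────────────┨      
           August 2023            ┃      
Mo Tu We Th Fr Sa Su              ┃      
    1  2  3  4*  5  6             ┃      
 7  8  9 10 11 12 13              ┃      
14* 15 16 17 18 19 20             ┃      
21* 22 23 24* 25 26* 27           ┃      
━━━━━━━━━━━━━━━━━━━━━━━━━━━━━━━━━━┛      
                                         


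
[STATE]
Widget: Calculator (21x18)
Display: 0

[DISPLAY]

                    0
┌───┬───┬───┬───┐    
│ 7 │ 8 │ 9 │ ÷ │    
├───┼───┼───┼───┤    
│ 4 │ 5 │ 6 │ × │    
├───┼───┼───┼───┤    
│ 1 │ 2 │ 3 │ - │    
├───┼───┼───┼───┤    
│ 0 │ . │ = │ + │    
├───┼───┼───┼───┤    
│ C │ MC│ MR│ M+│    
└───┴───┴───┴───┘    
                     
                     
                     
                     
                     
                     


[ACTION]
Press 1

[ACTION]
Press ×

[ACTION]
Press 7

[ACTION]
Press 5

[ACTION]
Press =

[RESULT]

                   75
┌───┬───┬───┬───┐    
│ 7 │ 8 │ 9 │ ÷ │    
├───┼───┼───┼───┤    
│ 4 │ 5 │ 6 │ × │    
├───┼───┼───┼───┤    
│ 1 │ 2 │ 3 │ - │    
├───┼───┼───┼───┤    
│ 0 │ . │ = │ + │    
├───┼───┼───┼───┤    
│ C │ MC│ MR│ M+│    
└───┴───┴───┴───┘    
                     
                     
                     
                     
                     
                     


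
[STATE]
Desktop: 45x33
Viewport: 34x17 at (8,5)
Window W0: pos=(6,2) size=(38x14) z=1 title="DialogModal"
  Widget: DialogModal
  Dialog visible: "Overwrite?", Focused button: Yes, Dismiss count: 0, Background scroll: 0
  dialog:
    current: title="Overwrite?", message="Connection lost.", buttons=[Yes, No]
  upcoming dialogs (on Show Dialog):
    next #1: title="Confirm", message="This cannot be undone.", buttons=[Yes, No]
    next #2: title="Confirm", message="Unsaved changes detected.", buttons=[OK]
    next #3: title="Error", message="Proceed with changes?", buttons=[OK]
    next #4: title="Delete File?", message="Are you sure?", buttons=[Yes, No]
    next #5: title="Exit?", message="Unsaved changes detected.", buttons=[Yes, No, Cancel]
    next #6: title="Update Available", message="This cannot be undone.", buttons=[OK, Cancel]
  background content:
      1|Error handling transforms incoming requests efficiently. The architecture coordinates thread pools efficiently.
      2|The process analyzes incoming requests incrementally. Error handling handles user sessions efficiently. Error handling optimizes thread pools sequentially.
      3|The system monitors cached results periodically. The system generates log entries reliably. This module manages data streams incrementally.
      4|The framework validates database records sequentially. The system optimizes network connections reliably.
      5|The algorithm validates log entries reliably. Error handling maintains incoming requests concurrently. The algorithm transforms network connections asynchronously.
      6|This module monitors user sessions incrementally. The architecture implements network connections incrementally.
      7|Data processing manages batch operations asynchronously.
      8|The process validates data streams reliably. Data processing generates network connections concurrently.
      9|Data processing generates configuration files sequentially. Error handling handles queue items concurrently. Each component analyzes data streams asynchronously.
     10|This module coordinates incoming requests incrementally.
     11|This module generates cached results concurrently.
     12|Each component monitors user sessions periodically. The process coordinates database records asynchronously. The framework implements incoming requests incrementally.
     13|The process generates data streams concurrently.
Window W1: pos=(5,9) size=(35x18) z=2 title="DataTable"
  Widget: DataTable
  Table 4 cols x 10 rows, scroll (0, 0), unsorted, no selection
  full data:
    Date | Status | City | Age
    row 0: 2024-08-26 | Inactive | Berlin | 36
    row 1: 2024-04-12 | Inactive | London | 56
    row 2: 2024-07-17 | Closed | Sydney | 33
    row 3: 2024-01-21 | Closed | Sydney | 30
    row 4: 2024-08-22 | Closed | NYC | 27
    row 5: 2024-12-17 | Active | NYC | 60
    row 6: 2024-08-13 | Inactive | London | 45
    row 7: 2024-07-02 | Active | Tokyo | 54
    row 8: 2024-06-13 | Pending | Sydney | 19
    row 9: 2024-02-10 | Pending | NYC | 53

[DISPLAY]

rror handling transforms incoming 
he process analyzes incoming reque
he syst┌──────────────────┐esults 
he fram│    Overwrite?    │base re
━━━━━━━━━━━━━━━━━━━━━━━━━━━━━━━┓es
ataTable                       ┃s 
───────────────────────────────┨ra
te      │Status  │City  │Age   ┃s 
────────┼────────┼──────┼───   ┃ra
24-08-26│Inactive│Berlin│36    ┃re
24-04-12│Inactive│London│56    ┃━━
24-07-17│Closed  │Sydney│33    ┃  
24-01-21│Closed  │Sydney│30    ┃  
24-08-22│Closed  │NYC   │27    ┃  
24-12-17│Active  │NYC   │60    ┃  
24-08-13│Inactive│London│45    ┃  
24-07-02│Active  │Tokyo │54    ┃  


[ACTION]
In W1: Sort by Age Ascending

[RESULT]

rror handling transforms incoming 
he process analyzes incoming reque
he syst┌──────────────────┐esults 
he fram│    Overwrite?    │base re
━━━━━━━━━━━━━━━━━━━━━━━━━━━━━━━┓es
ataTable                       ┃s 
───────────────────────────────┨ra
te      │Status  │City  │Ag▲   ┃s 
────────┼────────┼──────┼───   ┃ra
24-06-13│Pending │Sydney│19    ┃re
24-08-22│Closed  │NYC   │27    ┃━━
24-01-21│Closed  │Sydney│30    ┃  
24-07-17│Closed  │Sydney│33    ┃  
24-08-26│Inactive│Berlin│36    ┃  
24-08-13│Inactive│London│45    ┃  
24-02-10│Pending │NYC   │53    ┃  
24-07-02│Active  │Tokyo │54    ┃  


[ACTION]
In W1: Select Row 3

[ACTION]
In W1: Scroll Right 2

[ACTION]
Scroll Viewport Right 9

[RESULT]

r handling transforms incoming r┃ 
process analyzes incoming reques┃ 
syst┌──────────────────┐esults p┃ 
fram│    Overwrite?    │base rec┃ 
━━━━━━━━━━━━━━━━━━━━━━━━━━━━┓es ┃ 
Table                       ┃s i┃ 
────────────────────────────┨rat┃ 
     │Status  │City  │Ag▲   ┃s r┃ 
─────┼────────┼──────┼───   ┃rat┃ 
06-13│Pending │Sydney│19    ┃req┃ 
08-22│Closed  │NYC   │27    ┃━━━┛ 
01-21│Closed  │Sydney│30    ┃     
07-17│Closed  │Sydney│33    ┃     
08-26│Inactive│Berlin│36    ┃     
08-13│Inactive│London│45    ┃     
02-10│Pending │NYC   │53    ┃     
07-02│Active  │Tokyo │54    ┃     
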